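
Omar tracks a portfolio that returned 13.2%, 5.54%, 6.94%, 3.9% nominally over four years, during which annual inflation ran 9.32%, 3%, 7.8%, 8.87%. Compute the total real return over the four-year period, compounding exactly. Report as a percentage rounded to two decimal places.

Compound the nominal returns: 1.1320 × 1.0554 × 1.0694 × 1.0390 = 1.327453.
Compound inflation: 1.0932 × 1.0300 × 1.0780 × 1.0887 = 1.321490.
Deflate: 1.327453 / 1.321490 = 1.004513.
Total real return = 1.004513 − 1 → 0.45%.

0.45%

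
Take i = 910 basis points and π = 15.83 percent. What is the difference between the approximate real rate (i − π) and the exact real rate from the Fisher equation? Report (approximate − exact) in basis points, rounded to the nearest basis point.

Approximate: r ≈ 9.100% − 15.830% = -6.7300%
Exact: (1 + 0.0910)/(1 + 0.1583) − 1 = -5.8102%
Error = -6.7300% − (-5.8102%) = -0.9198% → -92 basis points.

-92 basis points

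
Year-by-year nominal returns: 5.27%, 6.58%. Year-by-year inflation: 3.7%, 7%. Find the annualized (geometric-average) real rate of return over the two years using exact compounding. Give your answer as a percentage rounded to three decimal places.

0.556%

Compound the nominal returns: 1.0527 × 1.0658 = 1.12196766.
Compound inflation: 1.0370 × 1.0700 = 1.10959000.
Deflate: 1.12196766 / 1.10959000 = 1.01115517.
Annualized real rate = 1.01115517^(1/2) − 1 = 0.5562% → 0.556%.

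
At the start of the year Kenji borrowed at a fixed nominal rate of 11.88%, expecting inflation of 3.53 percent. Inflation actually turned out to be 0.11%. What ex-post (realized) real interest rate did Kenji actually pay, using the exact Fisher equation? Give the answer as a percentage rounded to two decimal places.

11.76%

Ex-post: (1 + 0.1188)/(1 + 0.0011) − 1 = 11.7571%
So the realized real rate is 11.76%.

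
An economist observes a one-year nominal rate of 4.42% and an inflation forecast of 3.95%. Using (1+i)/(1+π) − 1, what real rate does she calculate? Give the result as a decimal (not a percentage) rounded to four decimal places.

0.0045

1 + r = 1.04420 / 1.03950 = 1.004521
r = 1.004521 − 1 = 0.4521%, i.e. 0.0045.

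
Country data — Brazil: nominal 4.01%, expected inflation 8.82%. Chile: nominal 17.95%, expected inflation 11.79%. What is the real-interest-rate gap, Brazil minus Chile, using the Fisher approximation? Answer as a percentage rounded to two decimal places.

-10.97%

Brazil: 4.01% − 8.82% = -4.810%
Chile: 17.95% − 11.79% = 6.160%
Differential = -10.970% → -10.97%.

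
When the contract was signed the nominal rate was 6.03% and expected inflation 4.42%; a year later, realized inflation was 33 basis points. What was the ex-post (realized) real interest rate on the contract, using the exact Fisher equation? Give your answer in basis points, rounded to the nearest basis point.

Ex-post: (1 + 0.0603)/(1 + 0.0033) − 1 = 5.6813%
So the realized real rate is 568 basis points.

568 basis points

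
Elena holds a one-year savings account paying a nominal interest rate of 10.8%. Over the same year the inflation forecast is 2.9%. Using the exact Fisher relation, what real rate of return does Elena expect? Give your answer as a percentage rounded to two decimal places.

7.68%

1 + r = 1.10800 / 1.02900 = 1.076774
r = 1.076774 − 1 = 7.6774%, i.e. 7.68%.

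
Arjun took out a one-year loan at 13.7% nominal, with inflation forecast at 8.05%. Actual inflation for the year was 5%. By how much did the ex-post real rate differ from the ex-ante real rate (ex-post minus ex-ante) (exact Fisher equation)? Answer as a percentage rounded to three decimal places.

3.057%

Ex-ante: (1 + 0.1370)/(1 + 0.0805) − 1 = 5.2291%
Ex-post: (1 + 0.1370)/(1 + 0.0500) − 1 = 8.2857%
Difference (ex-post − ex-ante) = 3.0567% → 3.057%.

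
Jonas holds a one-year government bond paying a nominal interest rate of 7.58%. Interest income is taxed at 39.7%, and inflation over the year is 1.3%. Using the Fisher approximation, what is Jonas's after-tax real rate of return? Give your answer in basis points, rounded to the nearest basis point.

After-tax nominal return = 7.58% × (1 − 0.397) = 4.57074%.
r ≈ 4.57074% − 1.3% → 327 basis points.

327 basis points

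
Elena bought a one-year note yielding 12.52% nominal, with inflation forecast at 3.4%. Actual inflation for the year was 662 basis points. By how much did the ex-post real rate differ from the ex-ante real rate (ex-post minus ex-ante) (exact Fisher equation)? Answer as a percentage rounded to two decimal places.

-3.29%

Ex-ante: (1 + 0.1252)/(1 + 0.0340) − 1 = 8.8201%
Ex-post: (1 + 0.1252)/(1 + 0.0662) − 1 = 5.5337%
Difference (ex-post − ex-ante) = -3.2864% → -3.29%.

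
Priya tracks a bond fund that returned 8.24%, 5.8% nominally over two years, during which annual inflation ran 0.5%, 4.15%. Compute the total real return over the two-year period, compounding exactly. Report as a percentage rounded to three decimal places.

9.408%

Compound the nominal returns: 1.0824 × 1.0580 = 1.145179.
Compound inflation: 1.0050 × 1.0415 = 1.046708.
Deflate: 1.145179 / 1.046708 = 1.094078.
Total real return = 1.094078 − 1 → 9.408%.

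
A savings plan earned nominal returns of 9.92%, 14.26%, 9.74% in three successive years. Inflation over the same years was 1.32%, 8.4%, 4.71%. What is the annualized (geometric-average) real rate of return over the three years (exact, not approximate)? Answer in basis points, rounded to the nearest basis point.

Compound the nominal returns: 1.0992 × 1.1426 × 1.0974 = 1.37827505.
Compound inflation: 1.0132 × 1.0840 × 1.0471 = 1.15003914.
Deflate: 1.37827505 / 1.15003914 = 1.19845925.
Annualized real rate = 1.19845925^(1/3) − 1 = 6.2204% → 622 basis points.

622 basis points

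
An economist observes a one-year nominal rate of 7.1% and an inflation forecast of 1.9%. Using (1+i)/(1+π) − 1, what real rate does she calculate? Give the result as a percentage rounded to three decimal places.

By the Fisher equation, 1 + r = (1 + i)/(1 + π).
1 + r = 1.07100 / 1.01900 = 1.051030
r = 1.051030 − 1 = 5.1030%, i.e. 5.103%.

5.103%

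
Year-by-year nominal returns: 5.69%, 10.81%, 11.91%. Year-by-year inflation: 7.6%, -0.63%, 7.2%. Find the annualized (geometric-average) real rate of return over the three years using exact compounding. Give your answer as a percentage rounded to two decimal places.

Nominal growth factor = 1.0569 × 1.1081 × 1.1191 = 1.31063496
Price-level growth factor = 1.0760 × 0.9937 × 1.0720 = 1.14620513
Real growth factor = 1.31063496 / 1.14620513 = 1.14345585
Annualized real rate = 1.14345585^(1/3) − 1 = 4.5698% → 4.57%.

4.57%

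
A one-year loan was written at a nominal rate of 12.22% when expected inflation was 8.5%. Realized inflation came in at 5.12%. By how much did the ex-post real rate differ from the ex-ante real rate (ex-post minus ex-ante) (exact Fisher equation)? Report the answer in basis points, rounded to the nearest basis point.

Ex-ante: (1 + 0.1222)/(1 + 0.0850) − 1 = 3.4286%
Ex-post: (1 + 0.1222)/(1 + 0.0512) − 1 = 6.7542%
Difference (ex-post − ex-ante) = 3.3256% → 333 basis points.

333 basis points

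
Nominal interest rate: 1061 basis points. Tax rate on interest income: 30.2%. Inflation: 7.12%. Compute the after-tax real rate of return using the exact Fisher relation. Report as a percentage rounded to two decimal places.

After-tax nominal return = 10.61% × (1 − 0.302) = 7.40578%.
1 + r = 1.0740578 / 1.07120 = 1.002668
After-tax real rate = 1.002668 − 1 → 0.27%.

0.27%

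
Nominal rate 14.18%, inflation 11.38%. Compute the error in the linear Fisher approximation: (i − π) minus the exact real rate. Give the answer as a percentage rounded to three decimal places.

Approximate: r ≈ 14.180% − 11.380% = 2.8000%
Exact: (1 + 0.1418)/(1 + 0.1138) − 1 = 2.5139%
Error = 2.8000% − 2.5139% = 0.2861% → 0.286%.

0.286%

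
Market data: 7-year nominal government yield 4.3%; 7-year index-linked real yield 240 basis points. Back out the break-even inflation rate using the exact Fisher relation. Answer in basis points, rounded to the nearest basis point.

186 basis points

(1 + π) = (1 + i)/(1 + r) = 1.04300 / 1.02400 = 1.018555
Break-even inflation = 1.018555 − 1 → 186 basis points.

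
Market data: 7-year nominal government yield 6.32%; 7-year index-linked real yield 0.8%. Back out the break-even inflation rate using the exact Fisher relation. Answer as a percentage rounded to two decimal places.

5.48%

(1 + π) = (1 + i)/(1 + r) = 1.06320 / 1.00800 = 1.054762
Break-even inflation = 1.054762 − 1 → 5.48%.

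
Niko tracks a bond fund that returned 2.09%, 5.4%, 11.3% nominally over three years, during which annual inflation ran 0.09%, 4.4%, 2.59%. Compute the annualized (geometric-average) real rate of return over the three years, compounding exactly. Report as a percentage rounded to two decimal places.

3.76%

Nominal growth factor = 1.0209 × 1.0540 × 1.1130 = 1.19761983
Price-level growth factor = 1.0009 × 1.0440 × 1.0259 = 1.07200354
Real growth factor = 1.19761983 / 1.07200354 = 1.11717899
Annualized real rate = 1.11717899^(1/3) − 1 = 3.7626% → 3.76%.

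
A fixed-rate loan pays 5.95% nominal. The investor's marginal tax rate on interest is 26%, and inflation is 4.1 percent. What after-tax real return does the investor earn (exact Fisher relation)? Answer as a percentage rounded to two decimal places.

0.29%

After-tax nominal return = 5.95% × (1 − 0.26) = 4.4030%.
1 + r = 1.04403 / 1.04100 = 1.002911
After-tax real rate = 1.002911 − 1 → 0.29%.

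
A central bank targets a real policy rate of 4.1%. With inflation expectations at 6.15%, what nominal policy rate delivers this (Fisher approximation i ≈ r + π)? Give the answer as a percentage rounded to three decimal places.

10.250%

i ≈ r + π = 4.1% + 6.15% = 10.250%.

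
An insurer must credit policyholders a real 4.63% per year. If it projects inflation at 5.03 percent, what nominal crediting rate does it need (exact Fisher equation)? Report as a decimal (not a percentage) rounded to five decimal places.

0.09893

(1 + i) = (1 + r)(1 + π) = 1.04630 × 1.05030 = 1.09892889
i = 1.09892889 − 1, so the required nominal rate is 0.09893.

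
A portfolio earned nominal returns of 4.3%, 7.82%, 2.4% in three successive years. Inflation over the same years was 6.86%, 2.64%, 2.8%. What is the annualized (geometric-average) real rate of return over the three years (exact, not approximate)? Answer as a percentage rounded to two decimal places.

Nominal growth factor = 1.0430 × 1.0782 × 1.0240 = 1.15155210
Price-level growth factor = 1.0686 × 1.0264 × 1.0280 = 1.12752175
Real growth factor = 1.15155210 / 1.12752175 = 1.02131254
Annualized real rate = 1.02131254^(1/3) − 1 = 0.7054% → 0.71%.

0.71%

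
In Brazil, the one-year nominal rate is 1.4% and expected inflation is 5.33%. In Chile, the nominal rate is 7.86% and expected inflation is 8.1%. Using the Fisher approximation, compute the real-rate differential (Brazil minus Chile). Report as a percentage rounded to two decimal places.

Brazil: 1.4% − 5.33% = -3.930%
Chile: 7.86% − 8.1% = -0.240%
Differential = -3.690% → -3.69%.

-3.69%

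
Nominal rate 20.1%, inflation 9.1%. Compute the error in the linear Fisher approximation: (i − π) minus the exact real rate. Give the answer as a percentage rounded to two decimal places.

0.92%

Approximate: r ≈ 20.100% − 9.100% = 11.0000%
Exact: (1 + 0.2010)/(1 + 0.0910) − 1 = 10.0825%
Error = 11.0000% − 10.0825% = 0.9175% → 0.92%.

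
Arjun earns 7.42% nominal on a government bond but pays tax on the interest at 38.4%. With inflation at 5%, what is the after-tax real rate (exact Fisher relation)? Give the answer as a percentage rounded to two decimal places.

-0.41%

After-tax nominal return = 7.42% × (1 − 0.384) = 4.57072%.
1 + r = 1.0457072 / 1.05000 = 0.995912
After-tax real rate = 0.995912 − 1 → -0.41%.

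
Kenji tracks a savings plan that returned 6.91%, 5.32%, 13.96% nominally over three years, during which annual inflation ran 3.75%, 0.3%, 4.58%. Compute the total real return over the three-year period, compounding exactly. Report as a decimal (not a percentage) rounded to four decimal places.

0.1791

Compound the nominal returns: 1.0691 × 1.0532 × 1.1396 = 1.283162.
Compound inflation: 1.0375 × 1.0030 × 1.0458 = 1.088273.
Deflate: 1.283162 / 1.088273 = 1.179082.
Total real return = 1.179082 − 1 → 0.1791.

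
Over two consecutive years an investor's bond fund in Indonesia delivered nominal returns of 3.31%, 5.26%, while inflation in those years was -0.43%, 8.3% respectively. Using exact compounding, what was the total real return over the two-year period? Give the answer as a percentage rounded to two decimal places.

Compound the nominal returns: 1.0331 × 1.0526 = 1.087441.
Compound inflation: 0.9957 × 1.0830 = 1.078343.
Deflate: 1.087441 / 1.078343 = 1.008437.
Total real return = 1.008437 − 1 → 0.84%.

0.84%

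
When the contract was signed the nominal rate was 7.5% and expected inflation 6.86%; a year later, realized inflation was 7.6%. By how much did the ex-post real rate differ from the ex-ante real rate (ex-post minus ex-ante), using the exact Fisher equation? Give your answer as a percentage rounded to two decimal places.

Ex-ante: (1 + 0.0750)/(1 + 0.0686) − 1 = 0.5989%
Ex-post: (1 + 0.0750)/(1 + 0.0760) − 1 = -0.0929%
Difference (ex-post − ex-ante) = -0.6919% → -0.69%.

-0.69%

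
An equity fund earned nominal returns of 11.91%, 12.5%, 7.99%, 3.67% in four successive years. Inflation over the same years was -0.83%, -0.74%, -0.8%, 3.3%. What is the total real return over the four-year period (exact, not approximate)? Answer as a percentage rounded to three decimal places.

39.731%

Nominal growth factor = 1.1191 × 1.1250 × 1.0799 × 1.0367 = 1.409477
Price-level growth factor = 0.9917 × 0.9926 × 0.9920 × 1.0330 = 1.008711
Real growth factor = 1.409477 / 1.008711 = 1.397306
Total real return = 1.397306 − 1 → 39.731%.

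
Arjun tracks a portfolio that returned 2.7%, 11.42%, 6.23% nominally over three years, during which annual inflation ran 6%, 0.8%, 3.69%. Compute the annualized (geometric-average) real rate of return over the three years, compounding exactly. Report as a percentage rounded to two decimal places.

Compound the nominal returns: 1.0270 × 1.1142 × 1.0623 = 1.21557226.
Compound inflation: 1.0600 × 1.0080 × 1.0369 = 1.10790691.
Deflate: 1.21557226 / 1.10790691 = 1.09717905.
Annualized real rate = 1.09717905^(1/3) − 1 = 3.1397% → 3.14%.

3.14%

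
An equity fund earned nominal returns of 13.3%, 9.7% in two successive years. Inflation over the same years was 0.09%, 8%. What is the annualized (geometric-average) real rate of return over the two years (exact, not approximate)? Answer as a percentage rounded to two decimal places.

Compound the nominal returns: 1.1330 × 1.0970 = 1.24290100.
Compound inflation: 1.0009 × 1.0800 = 1.08097200.
Deflate: 1.24290100 / 1.08097200 = 1.14979944.
Annualized real rate = 1.14979944^(1/2) − 1 = 7.2287% → 7.23%.

7.23%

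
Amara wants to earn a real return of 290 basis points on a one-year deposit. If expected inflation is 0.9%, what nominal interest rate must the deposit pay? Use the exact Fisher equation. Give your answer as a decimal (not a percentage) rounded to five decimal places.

(1 + i) = (1 + r)(1 + π) = 1.02900 × 1.00900 = 1.038261
i = 1.038261 − 1, so the required nominal rate is 0.03826.

0.03826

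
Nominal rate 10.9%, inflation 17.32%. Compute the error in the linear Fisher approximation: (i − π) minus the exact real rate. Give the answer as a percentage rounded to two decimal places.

-0.95%

Approximate: r ≈ 10.900% − 17.320% = -6.4200%
Exact: (1 + 0.1090)/(1 + 0.1732) − 1 = -5.4722%
Error = -6.4200% − (-5.4722%) = -0.9478% → -0.95%.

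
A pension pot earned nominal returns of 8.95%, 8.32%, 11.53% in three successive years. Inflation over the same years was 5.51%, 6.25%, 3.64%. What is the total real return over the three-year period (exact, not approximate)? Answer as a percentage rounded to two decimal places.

13.29%

Nominal growth factor = 1.0895 × 1.0832 × 1.1153 = 1.316217
Price-level growth factor = 1.0551 × 1.0625 × 1.0364 = 1.161850
Real growth factor = 1.316217 / 1.161850 = 1.132864
Total real return = 1.132864 − 1 → 13.29%.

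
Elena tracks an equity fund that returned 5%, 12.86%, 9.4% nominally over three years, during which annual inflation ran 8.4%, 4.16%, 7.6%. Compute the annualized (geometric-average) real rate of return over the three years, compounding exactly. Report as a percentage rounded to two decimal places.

Compound the nominal returns: 1.0500 × 1.1286 × 1.0940 = 1.29642282.
Compound inflation: 1.0840 × 1.0416 × 1.0760 = 1.21490557.
Deflate: 1.29642282 / 1.21490557 = 1.06709760.
Annualized real rate = 1.06709760^(1/3) − 1 = 2.1883% → 2.19%.

2.19%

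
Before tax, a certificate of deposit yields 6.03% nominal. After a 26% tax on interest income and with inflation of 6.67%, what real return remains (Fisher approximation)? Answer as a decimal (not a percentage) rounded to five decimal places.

After-tax nominal return = 6.03% × (1 − 0.26) = 4.4622%.
r ≈ 4.4622% − 6.67% → -0.02208.

-0.02208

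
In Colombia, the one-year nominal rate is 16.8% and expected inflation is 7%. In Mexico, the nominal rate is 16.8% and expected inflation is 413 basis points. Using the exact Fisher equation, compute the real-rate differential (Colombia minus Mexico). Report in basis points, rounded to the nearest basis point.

-301 basis points

Colombia: (1 + 0.1680)/(1 + 0.0700) − 1 = 9.1589%
Mexico: (1 + 0.1680)/(1 + 0.0413) − 1 = 12.1675%
Differential = 9.1589% − 12.1675% = -3.0086% → -301 basis points.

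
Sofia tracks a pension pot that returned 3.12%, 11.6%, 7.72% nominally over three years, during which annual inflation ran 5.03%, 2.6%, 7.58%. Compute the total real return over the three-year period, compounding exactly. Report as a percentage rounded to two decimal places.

Compound the nominal returns: 1.0312 × 1.1160 × 1.0772 = 1.239662.
Compound inflation: 1.0503 × 1.0260 × 1.0758 = 1.159290.
Deflate: 1.239662 / 1.159290 = 1.069329.
Total real return = 1.069329 − 1 → 6.93%.

6.93%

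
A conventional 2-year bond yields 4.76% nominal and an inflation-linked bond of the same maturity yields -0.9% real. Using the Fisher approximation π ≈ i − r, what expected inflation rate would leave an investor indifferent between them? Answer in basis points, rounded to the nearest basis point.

π ≈ i − r = 4.76% − (-0.9%) → 566 basis points.

566 basis points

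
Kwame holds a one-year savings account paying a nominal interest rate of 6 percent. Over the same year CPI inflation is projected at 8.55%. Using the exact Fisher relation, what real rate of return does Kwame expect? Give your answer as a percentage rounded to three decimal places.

-2.349%

1 + r = 1.06000 / 1.08550 = 0.976509
r = 0.976509 − 1 = -2.3491%, i.e. -2.349%.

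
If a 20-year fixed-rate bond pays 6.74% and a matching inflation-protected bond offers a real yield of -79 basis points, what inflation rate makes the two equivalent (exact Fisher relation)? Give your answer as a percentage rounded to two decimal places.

(1 + π) = (1 + i)/(1 + r) = 1.06740 / 0.99210 = 1.075900
Break-even inflation = 1.075900 − 1 → 7.59%.

7.59%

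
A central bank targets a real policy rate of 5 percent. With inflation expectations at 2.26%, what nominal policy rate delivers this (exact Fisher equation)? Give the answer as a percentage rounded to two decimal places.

7.37%

(1 + i) = (1 + r)(1 + π) = 1.05000 × 1.02260 = 1.07373
i = 1.07373 − 1, so the required nominal rate is 7.37%.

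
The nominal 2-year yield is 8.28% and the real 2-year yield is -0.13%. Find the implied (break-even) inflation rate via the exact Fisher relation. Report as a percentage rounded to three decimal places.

8.421%

(1 + π) = (1 + i)/(1 + r) = 1.08280 / 0.99870 = 1.084209
Break-even inflation = 1.084209 − 1 → 8.421%.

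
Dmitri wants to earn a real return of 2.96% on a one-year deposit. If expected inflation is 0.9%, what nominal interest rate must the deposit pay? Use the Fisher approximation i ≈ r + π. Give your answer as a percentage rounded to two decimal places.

i ≈ r + π = 2.96% + 0.9% = 3.86%.

3.86%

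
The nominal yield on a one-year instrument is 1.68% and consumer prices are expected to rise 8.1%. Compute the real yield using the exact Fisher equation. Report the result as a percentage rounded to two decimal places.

By the Fisher relation, 1 + r = (1 + i)/(1 + π).
1 + r = 1.01680 / 1.08100 = 0.940611
r = 0.940611 − 1 = -5.9389%, i.e. -5.94%.

-5.94%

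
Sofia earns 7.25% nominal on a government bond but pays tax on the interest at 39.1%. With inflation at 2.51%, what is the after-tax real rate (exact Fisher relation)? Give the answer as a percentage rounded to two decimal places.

1.86%

After-tax nominal return = 7.25% × (1 − 0.391) = 4.41525%.
1 + r = 1.0441525 / 1.02510 = 1.018586
After-tax real rate = 1.018586 − 1 → 1.86%.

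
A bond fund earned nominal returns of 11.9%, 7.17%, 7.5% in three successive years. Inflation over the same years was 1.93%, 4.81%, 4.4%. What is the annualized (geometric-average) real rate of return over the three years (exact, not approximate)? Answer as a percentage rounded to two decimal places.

4.95%

Compound the nominal returns: 1.1190 × 1.0717 × 1.0750 = 1.28917472.
Compound inflation: 1.0193 × 1.0481 × 1.0440 = 1.11533478.
Deflate: 1.28917472 / 1.11533478 = 1.15586347.
Annualized real rate = 1.15586347^(1/3) − 1 = 4.9467% → 4.95%.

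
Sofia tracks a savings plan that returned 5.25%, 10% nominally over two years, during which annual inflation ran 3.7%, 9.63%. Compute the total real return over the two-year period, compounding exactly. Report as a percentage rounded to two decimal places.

Nominal growth factor = 1.0525 × 1.1000 = 1.157750
Price-level growth factor = 1.0370 × 1.0963 = 1.136863
Real growth factor = 1.157750 / 1.136863 = 1.018372
Total real return = 1.018372 − 1 → 1.84%.

1.84%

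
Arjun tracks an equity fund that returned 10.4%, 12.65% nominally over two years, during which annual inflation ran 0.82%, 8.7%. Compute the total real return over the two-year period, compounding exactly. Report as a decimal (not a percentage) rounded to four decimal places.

0.1348

Nominal growth factor = 1.1040 × 1.1265 = 1.243656
Price-level growth factor = 1.0082 × 1.0870 = 1.095913
Real growth factor = 1.243656 / 1.095913 = 1.134812
Total real return = 1.134812 − 1 → 0.1348.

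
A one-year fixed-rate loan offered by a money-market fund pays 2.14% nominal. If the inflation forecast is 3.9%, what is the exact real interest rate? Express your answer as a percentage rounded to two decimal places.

-1.69%

1 + r = 1.02140 / 1.03900 = 0.983061
r = 0.983061 − 1 = -1.6939%, i.e. -1.69%.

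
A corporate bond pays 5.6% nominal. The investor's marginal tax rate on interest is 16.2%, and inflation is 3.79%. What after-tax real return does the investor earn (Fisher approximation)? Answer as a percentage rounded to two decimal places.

0.90%

After-tax nominal return = 5.6% × (1 − 0.162) = 4.6928%.
r ≈ 4.6928% − 3.79% → 0.90%.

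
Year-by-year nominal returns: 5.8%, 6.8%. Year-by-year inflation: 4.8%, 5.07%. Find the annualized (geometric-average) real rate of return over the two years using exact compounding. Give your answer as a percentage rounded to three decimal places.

Nominal growth factor = 1.0580 × 1.0680 = 1.12994400
Price-level growth factor = 1.0480 × 1.0507 = 1.10113360
Real growth factor = 1.12994400 / 1.10113360 = 1.02616431
Annualized real rate = 1.02616431^(1/2) − 1 = 1.2998% → 1.300%.

1.300%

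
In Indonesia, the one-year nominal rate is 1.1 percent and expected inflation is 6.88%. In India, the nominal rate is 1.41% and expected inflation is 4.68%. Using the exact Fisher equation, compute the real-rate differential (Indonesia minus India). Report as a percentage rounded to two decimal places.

Indonesia: (1 + 0.0110)/(1 + 0.0688) − 1 = -5.4079%
India: (1 + 0.0141)/(1 + 0.0468) − 1 = -3.1238%
Differential = -5.4079% − (-3.1238%) = -2.2841% → -2.28%.

-2.28%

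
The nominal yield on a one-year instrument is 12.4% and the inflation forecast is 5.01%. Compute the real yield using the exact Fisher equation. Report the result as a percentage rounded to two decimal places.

7.04%

By the Fisher identity, 1 + r = (1 + i)/(1 + π).
1 + r = 1.12400 / 1.05010 = 1.070374
r = 1.070374 − 1 = 7.0374%, i.e. 7.04%.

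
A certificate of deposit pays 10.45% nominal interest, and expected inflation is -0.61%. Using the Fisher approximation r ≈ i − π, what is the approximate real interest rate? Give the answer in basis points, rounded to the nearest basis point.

r ≈ i − π = 10.45% − (-0.61%) = 1106 basis points.

1106 basis points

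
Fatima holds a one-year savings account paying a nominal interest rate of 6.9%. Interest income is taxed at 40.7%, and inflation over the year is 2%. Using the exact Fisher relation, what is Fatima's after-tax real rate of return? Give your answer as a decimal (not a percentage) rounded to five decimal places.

0.02051

After-tax nominal return = 6.9% × (1 − 0.407) = 4.0917%.
1 + r = 1.040917 / 1.02000 = 1.020507
After-tax real rate = 1.020507 − 1 → 0.02051.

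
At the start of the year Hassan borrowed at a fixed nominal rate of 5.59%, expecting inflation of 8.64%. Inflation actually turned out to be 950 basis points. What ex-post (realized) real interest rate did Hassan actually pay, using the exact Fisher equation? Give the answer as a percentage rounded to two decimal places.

-3.57%

Ex-post: (1 + 0.0559)/(1 + 0.0950) − 1 = -3.5708%
So the realized real rate is -3.57%.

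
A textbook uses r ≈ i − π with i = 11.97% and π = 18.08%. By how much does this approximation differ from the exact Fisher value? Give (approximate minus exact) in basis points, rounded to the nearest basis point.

Approximate: r ≈ 11.970% − 18.080% = -6.1100%
Exact: (1 + 0.1197)/(1 + 0.1808) − 1 = -5.1745%
Error = -6.1100% − (-5.1745%) = -0.9355% → -94 basis points.

-94 basis points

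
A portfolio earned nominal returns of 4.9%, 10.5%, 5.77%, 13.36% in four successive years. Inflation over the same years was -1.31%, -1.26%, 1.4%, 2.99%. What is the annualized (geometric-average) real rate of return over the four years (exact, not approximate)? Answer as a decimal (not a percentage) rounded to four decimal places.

Compound the nominal returns: 1.0490 × 1.1050 × 1.0577 × 1.1336 = 1.38982496.
Compound inflation: 0.9869 × 0.9874 × 1.0140 × 1.0299 = 1.01765199.
Deflate: 1.38982496 / 1.01765199 = 1.36571734.
Annualized real rate = 1.36571734^(1/4) − 1 = 8.1036% → 0.0810.

0.0810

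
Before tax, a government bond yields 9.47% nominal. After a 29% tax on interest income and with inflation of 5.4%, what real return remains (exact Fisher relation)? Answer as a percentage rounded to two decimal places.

1.26%

After-tax nominal return = 9.47% × (1 − 0.29) = 6.7237%.
1 + r = 1.067237 / 1.05400 = 1.012559
After-tax real rate = 1.012559 − 1 → 1.26%.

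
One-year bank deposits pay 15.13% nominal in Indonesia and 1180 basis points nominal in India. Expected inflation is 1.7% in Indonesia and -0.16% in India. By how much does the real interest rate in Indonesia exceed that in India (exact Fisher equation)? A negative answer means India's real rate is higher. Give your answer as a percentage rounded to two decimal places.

Indonesia: (1 + 0.1513)/(1 + 0.0170) − 1 = 13.2055%
India: (1 + 0.1180)/(1 − 0.0016) − 1 = 11.9792%
Differential = 13.2055% − 11.9792% = 1.2263% → 1.23%.

1.23%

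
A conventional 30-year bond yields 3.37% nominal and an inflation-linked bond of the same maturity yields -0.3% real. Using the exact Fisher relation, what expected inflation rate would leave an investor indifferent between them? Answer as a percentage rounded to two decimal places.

3.68%

(1 + π) = (1 + i)/(1 + r) = 1.03370 / 0.99700 = 1.036810
Break-even inflation = 1.036810 − 1 → 3.68%.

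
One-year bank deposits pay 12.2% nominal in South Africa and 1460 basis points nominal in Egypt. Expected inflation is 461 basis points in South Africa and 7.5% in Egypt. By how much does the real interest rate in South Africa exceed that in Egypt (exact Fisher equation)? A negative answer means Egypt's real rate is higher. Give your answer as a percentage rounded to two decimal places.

0.65%

South Africa: (1 + 0.1220)/(1 + 0.0461) − 1 = 7.2555%
Egypt: (1 + 0.1460)/(1 + 0.0750) − 1 = 6.6047%
Differential = 7.2555% − 6.6047% = 0.6509% → 0.65%.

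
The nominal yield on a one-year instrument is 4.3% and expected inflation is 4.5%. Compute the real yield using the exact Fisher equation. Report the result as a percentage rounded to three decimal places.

By the Fisher relation, 1 + r = (1 + i)/(1 + π).
1 + r = 1.04300 / 1.04500 = 0.998086
r = 0.998086 − 1 = -0.1914%, i.e. -0.191%.

-0.191%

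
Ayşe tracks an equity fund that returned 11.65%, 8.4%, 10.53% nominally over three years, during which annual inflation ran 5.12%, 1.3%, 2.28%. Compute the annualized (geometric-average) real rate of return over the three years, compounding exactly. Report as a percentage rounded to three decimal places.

7.093%

Nominal growth factor = 1.1165 × 1.0840 × 1.1053 = 1.33772912
Price-level growth factor = 1.0512 × 1.0130 × 1.0228 = 1.08914454
Real growth factor = 1.33772912 / 1.08914454 = 1.22823838
Annualized real rate = 1.22823838^(1/3) − 1 = 7.0930% → 7.093%.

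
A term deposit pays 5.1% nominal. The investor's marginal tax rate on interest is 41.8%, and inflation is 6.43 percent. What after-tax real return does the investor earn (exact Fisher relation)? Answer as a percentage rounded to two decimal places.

-3.25%

After-tax nominal return = 5.1% × (1 − 0.418) = 2.9682%.
1 + r = 1.029682 / 1.06430 = 0.967473
After-tax real rate = 0.967473 − 1 → -3.25%.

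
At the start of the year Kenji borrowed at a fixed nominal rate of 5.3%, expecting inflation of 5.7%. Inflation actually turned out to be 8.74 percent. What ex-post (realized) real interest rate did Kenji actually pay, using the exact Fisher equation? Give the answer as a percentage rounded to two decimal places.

Ex-post: (1 + 0.0530)/(1 + 0.0874) − 1 = -3.1635%
So the realized real rate is -3.16%.

-3.16%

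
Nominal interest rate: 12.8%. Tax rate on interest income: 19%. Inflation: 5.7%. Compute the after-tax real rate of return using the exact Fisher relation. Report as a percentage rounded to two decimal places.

After-tax nominal return = 12.8% × (1 − 0.19) = 10.3680%.
1 + r = 1.10368 / 1.05700 = 1.044163
After-tax real rate = 1.044163 − 1 → 4.42%.

4.42%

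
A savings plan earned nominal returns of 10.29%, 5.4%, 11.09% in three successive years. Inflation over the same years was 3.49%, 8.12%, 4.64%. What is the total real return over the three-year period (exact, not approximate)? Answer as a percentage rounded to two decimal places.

10.29%

Nominal growth factor = 1.1029 × 1.0540 × 1.1109 = 1.291373
Price-level growth factor = 1.0349 × 1.0812 × 1.0464 = 1.170852
Real growth factor = 1.291373 / 1.170852 = 1.102934
Total real return = 1.102934 − 1 → 10.29%.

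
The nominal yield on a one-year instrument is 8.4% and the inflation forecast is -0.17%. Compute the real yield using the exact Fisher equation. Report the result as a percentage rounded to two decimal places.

1 + r = 1.08400 / 0.99830 = 1.085846
r = 1.085846 − 1 = 8.5846%, i.e. 8.58%.

8.58%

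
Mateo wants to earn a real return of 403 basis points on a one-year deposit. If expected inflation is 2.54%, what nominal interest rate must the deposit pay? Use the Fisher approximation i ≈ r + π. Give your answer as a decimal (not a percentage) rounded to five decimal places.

i ≈ r + π = 4.03% + 2.54% = 0.06570.

0.06570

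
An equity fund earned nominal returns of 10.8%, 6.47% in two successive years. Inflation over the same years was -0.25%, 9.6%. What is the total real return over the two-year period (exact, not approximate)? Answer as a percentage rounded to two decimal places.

Compound the nominal returns: 1.1080 × 1.0647 = 1.179688.
Compound inflation: 0.9975 × 1.0960 = 1.093260.
Deflate: 1.179688 / 1.093260 = 1.079055.
Total real return = 1.079055 − 1 → 7.91%.

7.91%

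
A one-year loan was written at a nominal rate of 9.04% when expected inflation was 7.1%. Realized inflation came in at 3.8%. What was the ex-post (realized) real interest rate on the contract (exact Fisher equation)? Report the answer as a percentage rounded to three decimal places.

Ex-post: (1 + 0.0904)/(1 + 0.0380) − 1 = 5.0482%
So the realized real rate is 5.048%.

5.048%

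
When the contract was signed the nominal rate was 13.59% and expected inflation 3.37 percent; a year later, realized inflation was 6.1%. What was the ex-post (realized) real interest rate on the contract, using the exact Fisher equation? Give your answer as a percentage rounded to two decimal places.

Ex-post: (1 + 0.1359)/(1 + 0.0610) − 1 = 7.0594%
So the realized real rate is 7.06%.

7.06%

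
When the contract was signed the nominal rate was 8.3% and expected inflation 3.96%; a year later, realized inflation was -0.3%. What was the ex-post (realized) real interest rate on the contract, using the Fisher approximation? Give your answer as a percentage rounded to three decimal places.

Ex-post: 8.3% − (-0.3%) = 8.600%
So the realized real rate is 8.600%.

8.600%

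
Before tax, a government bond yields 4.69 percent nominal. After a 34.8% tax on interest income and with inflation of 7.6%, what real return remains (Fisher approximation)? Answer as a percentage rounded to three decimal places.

-4.542%

After-tax nominal return = 4.69% × (1 − 0.348) = 3.05788%.
r ≈ 3.05788% − 7.6% → -4.542%.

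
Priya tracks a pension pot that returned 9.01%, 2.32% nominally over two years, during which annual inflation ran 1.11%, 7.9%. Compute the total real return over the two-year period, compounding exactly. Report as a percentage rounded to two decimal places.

2.24%

Nominal growth factor = 1.0901 × 1.0232 = 1.115390
Price-level growth factor = 1.0111 × 1.0790 = 1.090977
Real growth factor = 1.115390 / 1.090977 = 1.022378
Total real return = 1.022378 − 1 → 2.24%.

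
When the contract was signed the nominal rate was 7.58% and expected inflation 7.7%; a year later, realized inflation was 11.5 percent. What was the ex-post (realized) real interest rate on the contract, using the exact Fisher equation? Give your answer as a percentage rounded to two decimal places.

-3.52%

Ex-post: (1 + 0.0758)/(1 + 0.1150) − 1 = -3.5157%
So the realized real rate is -3.52%.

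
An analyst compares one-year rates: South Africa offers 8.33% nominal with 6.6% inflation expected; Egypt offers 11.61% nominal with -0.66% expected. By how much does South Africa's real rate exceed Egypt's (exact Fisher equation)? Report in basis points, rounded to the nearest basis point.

South Africa: (1 + 0.0833)/(1 + 0.0660) − 1 = 1.6229%
Egypt: (1 + 0.1161)/(1 − 0.0066) − 1 = 12.3515%
Differential = 1.6229% − 12.3515% = -10.7286% → -1073 basis points.

-1073 basis points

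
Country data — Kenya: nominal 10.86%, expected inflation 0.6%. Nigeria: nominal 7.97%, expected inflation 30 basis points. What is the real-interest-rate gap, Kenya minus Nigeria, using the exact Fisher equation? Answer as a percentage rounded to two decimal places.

Kenya: (1 + 0.1086)/(1 + 0.0060) − 1 = 10.1988%
Nigeria: (1 + 0.0797)/(1 + 0.0030) − 1 = 7.6471%
Differential = 10.1988% − 7.6471% = 2.5517% → 2.55%.

2.55%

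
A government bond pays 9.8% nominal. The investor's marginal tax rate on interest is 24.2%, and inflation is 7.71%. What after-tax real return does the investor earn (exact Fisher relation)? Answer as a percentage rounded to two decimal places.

After-tax nominal return = 9.8% × (1 − 0.242) = 7.4284%.
1 + r = 1.074284 / 1.07710 = 0.997386
After-tax real rate = 0.997386 − 1 → -0.26%.

-0.26%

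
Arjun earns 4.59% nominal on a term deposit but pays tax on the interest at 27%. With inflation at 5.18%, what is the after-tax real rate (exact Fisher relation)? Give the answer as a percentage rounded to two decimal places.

-1.74%

After-tax nominal return = 4.59% × (1 − 0.27) = 3.3507%.
1 + r = 1.033507 / 1.05180 = 0.982608
After-tax real rate = 0.982608 − 1 → -1.74%.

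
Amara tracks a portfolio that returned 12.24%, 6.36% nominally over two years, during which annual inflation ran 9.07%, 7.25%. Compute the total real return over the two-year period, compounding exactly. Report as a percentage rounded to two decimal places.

Nominal growth factor = 1.1224 × 1.0636 = 1.193785
Price-level growth factor = 1.0907 × 1.0725 = 1.169776
Real growth factor = 1.193785 / 1.169776 = 1.020524
Total real return = 1.020524 − 1 → 2.05%.

2.05%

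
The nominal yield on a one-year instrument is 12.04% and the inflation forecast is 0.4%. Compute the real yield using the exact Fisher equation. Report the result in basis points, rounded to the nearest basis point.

1 + r = 1.12040 / 1.00400 = 1.115936
r = 1.115936 − 1 = 11.5936%, i.e. 1159 basis points.

1159 basis points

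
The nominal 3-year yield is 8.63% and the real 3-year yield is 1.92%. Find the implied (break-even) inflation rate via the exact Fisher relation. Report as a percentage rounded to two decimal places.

6.58%

(1 + π) = (1 + i)/(1 + r) = 1.08630 / 1.01920 = 1.065836
Break-even inflation = 1.065836 − 1 → 6.58%.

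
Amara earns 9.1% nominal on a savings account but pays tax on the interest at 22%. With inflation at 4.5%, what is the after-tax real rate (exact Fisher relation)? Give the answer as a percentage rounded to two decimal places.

After-tax nominal return = 9.1% × (1 − 0.22) = 7.0980%.
1 + r = 1.07098 / 1.04500 = 1.024861
After-tax real rate = 1.024861 − 1 → 2.49%.

2.49%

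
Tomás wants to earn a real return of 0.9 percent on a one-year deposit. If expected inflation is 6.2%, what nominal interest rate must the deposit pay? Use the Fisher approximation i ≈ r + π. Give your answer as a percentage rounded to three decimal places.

7.100%

i ≈ r + π = 0.9% + 6.2% = 7.100%.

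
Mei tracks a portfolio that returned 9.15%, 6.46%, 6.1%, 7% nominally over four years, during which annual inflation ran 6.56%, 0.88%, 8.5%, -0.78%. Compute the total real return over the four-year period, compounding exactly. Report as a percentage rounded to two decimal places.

Nominal growth factor = 1.0915 × 1.0646 × 1.0610 × 1.0700 = 1.319196
Price-level growth factor = 1.0656 × 1.0088 × 1.0850 × 0.9922 = 1.157253
Real growth factor = 1.319196 / 1.157253 = 1.139938
Total real return = 1.139938 − 1 → 13.99%.

13.99%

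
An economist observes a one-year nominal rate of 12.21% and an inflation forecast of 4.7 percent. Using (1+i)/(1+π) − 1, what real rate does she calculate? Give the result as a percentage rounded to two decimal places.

7.17%

By the Fisher relation, 1 + r = (1 + i)/(1 + π).
1 + r = 1.12210 / 1.04700 = 1.071729
r = 1.071729 − 1 = 7.1729%, i.e. 7.17%.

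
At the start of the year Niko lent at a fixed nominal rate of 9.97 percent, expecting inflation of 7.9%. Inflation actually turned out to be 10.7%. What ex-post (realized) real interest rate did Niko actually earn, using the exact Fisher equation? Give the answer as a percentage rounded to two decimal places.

Ex-post: (1 + 0.0997)/(1 + 0.1070) − 1 = -0.6594%
So the realized real rate is -0.66%.

-0.66%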